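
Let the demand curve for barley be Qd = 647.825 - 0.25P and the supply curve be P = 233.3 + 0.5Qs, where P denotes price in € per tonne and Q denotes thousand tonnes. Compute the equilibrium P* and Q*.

P* = 495.3, Q* = 524

Inverting to quantity form: Qs = -466.6 + 2P.
The market clears where 647.825 - 0.25P = -466.6 + 2P. Rearranging, 2.25P = 1114.425, hence P* = 495.3.
Then Q* = 647.825 - 0.25(495.3) = 524.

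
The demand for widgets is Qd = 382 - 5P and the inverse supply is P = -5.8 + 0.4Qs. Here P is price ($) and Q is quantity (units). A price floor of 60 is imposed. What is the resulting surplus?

Surplus = 82.5

Solving each curve for Q: Qs = 14.5 + 2.5P.
Evaluating both curves at the floor price 60 gives Qd = 82, Qs = 164.5.
Surplus = Qs - Qd = 164.5 - 82 = 82.5.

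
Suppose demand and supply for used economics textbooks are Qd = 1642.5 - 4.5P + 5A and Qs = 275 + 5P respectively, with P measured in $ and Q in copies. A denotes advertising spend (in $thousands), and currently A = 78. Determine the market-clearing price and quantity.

With A = 78, demand is Qd = 2032.5 - 4.5P.
Equating demand and supply, 2032.5 - 4.5P = 275 + 5P gives 9.5P = 1757.5, so P* = 185.
Then Q* = 2032.5 - 4.5(185) = 1200.

P* = 185, Q* = 1200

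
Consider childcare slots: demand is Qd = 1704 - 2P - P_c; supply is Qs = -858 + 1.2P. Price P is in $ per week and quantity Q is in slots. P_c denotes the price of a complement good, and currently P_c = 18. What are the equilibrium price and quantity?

P* = 795, Q* = 96

With P_c = 18, demand is Qd = 1686 - 2P.
Equating demand and supply, 1686 - 2P = -858 + 1.2P gives 3.2P = 2544, so P* = 795.
Plugging P* into demand: Q* = 1686 - 2(795) = 96.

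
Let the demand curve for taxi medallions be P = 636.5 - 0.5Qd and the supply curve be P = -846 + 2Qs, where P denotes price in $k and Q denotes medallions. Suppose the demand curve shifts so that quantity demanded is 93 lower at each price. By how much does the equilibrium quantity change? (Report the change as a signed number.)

Inverting to quantity form: Qd = 1273 - 2P and Qs = 423 + 0.5P.
Set Qd = Qs: 1273 - 2P = 423 + 0.5P, so 850 = 2.5P and P* = 340.
From the demand curve, Q* = 1273 - 2(340) = 593.
After the shift, demand is Qd = 1180 - 2P.
The new intersection has 757 = 2.5P, i.e. P = 302.8, Q = 574.4.
ΔQ = 574.4 - 593 = -18.6.

ΔQ = -18.6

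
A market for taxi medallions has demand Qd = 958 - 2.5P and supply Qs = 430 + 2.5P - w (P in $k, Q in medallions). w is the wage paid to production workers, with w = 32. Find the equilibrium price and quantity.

P* = 112, Q* = 678

With w = 32, supply is Qs = 398 + 2.5P.
The market clears where 958 - 2.5P = 398 + 2.5P. Rearranging, 5P = 560, hence P* = 112.
Substitute back: Q* = 958 - 2.5(112) = 678.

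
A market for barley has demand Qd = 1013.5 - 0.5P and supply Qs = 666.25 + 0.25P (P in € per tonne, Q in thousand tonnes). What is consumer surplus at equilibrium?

Consumer surplus = 611524

Equating demand and supply, 1013.5 - 0.5P = 666.25 + 0.25P gives 0.75P = 347.25, so P* = 463.
From the demand curve, Q* = 1013.5 - 0.5(463) = 782.
Demand choke price (Qd = 0): P = 1013.5/0.5 = 2027. Consumer surplus = ½ × (2027 - 463) × 782 = 611524.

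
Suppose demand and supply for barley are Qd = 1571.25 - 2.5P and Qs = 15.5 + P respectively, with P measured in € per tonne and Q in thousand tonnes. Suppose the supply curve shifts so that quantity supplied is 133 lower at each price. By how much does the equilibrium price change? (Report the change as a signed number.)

At equilibrium Qd = Qs, so 1571.25 - 2.5P = 15.5 + P; collecting terms, 1555.75 = 3.5P and P* = 444.5.
Plugging P* into demand: Q* = 1571.25 - 2.5(444.5) = 460.
After the shift, supply is Qs = -117.5 + P.
New equilibrium: 1688.75 = 3.5P, so P = 482.5 and Q = 365.
ΔP = 482.5 - 444.5 = 38.

ΔP = 38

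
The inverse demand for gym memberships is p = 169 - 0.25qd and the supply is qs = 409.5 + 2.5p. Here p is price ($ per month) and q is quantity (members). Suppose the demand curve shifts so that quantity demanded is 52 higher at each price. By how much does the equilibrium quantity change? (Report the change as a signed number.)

Inverting to quantity form: qd = 676 - 4p.
The market clears where 676 - 4p = 409.5 + 2.5p. Rearranging, 6.5p = 266.5, hence p* = 41.
Substitute back: q* = 676 - 4(41) = 512.
After the shift, demand is qd = 728 - 4p.
The new intersection has 318.5 = 6.5p, i.e. p = 49, q = 532.
Δq = 532 - 512 = 20.

Δq = 20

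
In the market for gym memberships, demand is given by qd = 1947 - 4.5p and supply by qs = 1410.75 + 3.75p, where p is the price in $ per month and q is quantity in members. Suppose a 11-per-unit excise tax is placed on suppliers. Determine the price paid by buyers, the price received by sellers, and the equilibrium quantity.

The tax drives a wedge p_b - p_s = 11. Substituting p_s = p_b - 11 into supply: qs = 1369.5 + 3.75p_b.
Equate demand and the shifted supply: 1947 - 4.5p_b = 1369.5 + 3.75p_b, giving 8.25p_b = 577.5, so p_b = 70.
So p_s = 59 and the quantity traded is q = 1947 - 4.5(70) = 1632.

p_b = 70, p_s = 59, q = 1632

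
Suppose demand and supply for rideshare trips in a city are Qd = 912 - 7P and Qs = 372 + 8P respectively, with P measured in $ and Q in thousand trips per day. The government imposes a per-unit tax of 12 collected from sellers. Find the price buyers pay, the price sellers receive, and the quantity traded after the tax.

P_b = 42.4, P_s = 30.4, Q = 615.2

Sellers keep P_s = P_b - 12 per unit, so supply in terms of the buyer price is Qs = 276 + 8P_b.
Market clearing requires 912 - 7P_b = 276 + 8P_b; hence 636 = 15P_b and P_b = 42.4.
So P_s = 30.4 and the quantity traded is Q = 912 - 7(42.4) = 615.2.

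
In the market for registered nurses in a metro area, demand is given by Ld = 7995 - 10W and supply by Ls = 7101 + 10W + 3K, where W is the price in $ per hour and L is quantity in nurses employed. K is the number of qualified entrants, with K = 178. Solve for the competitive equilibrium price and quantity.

With K = 178, supply is Ls = 7635 + 10W.
The market clears where 7995 - 10W = 7635 + 10W. Rearranging, 20W = 360, hence W* = 18.
Then L* = 7995 - 10(18) = 7815.

W* = 18, L* = 7815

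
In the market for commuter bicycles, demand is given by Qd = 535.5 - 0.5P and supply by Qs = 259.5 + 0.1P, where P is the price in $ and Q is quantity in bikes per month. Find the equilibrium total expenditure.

Set Qd = Qs: 535.5 - 0.5P = 259.5 + 0.1P, so 276 = 0.6P and P* = 460.
Plugging P* into demand: Q* = 535.5 - 0.5(460) = 305.5.
Total expenditure = P* × Q* = 460 × 305.5 = 140530.

Total expenditure = 140530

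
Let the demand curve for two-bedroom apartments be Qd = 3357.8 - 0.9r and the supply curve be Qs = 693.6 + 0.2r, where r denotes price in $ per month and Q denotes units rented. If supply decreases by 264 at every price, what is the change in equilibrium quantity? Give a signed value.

At equilibrium Qd = Qs, so 3357.8 - 0.9r = 693.6 + 0.2r; collecting terms, 2664.2 = 1.1r and r* = 2422.
Then Q* = 3357.8 - 0.9(2422) = 1178.
After the shift, supply is Qs = 429.6 + 0.2r.
The new intersection has 2928.2 = 1.1r, i.e. r = 2662, Q = 962.
ΔQ = 962 - 1178 = -216.

ΔQ = -216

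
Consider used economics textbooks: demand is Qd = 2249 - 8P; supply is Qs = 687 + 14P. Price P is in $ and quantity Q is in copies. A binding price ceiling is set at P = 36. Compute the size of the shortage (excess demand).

Shortage = 770

Evaluating both curves at the ceiling price 36 gives Qd = 1961, Qs = 1191.
Shortage = Qd - Qs = 1961 - 1191 = 770.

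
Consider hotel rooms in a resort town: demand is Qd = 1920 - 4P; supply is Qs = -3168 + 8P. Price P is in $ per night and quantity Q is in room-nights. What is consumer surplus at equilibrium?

Consumer surplus = 6272

Equating demand and supply, 1920 - 4P = -3168 + 8P gives 12P = 5088, so P* = 424.
Substitute back: Q* = 1920 - 4(424) = 224.
Demand choke price (Qd = 0): P = 1920/4 = 480. Consumer surplus = ½ × (480 - 424) × 224 = 6272.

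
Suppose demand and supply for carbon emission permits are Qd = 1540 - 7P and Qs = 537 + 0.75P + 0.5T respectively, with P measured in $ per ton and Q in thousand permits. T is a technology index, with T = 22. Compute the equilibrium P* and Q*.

P* = 128, Q* = 644

With T = 22, supply is Qs = 548 + 0.75P.
Set Qd = Qs: 1540 - 7P = 548 + 0.75P, so 992 = 7.75P and P* = 128.
Plugging P* into demand: Q* = 1540 - 7(128) = 644.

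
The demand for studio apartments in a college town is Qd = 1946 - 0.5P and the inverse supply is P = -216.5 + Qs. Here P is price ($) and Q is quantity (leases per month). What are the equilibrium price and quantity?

P* = 1153, Q* = 1369.5

In direct form, Qs = 216.5 + P.
Set Qd = Qs: 1946 - 0.5P = 216.5 + P, so 1729.5 = 1.5P and P* = 1153.
From the demand curve, Q* = 1946 - 0.5(1153) = 1369.5.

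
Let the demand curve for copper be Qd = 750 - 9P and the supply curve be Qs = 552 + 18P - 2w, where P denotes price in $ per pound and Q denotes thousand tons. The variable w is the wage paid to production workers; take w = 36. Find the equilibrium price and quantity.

P* = 10, Q* = 660

With w = 36, supply is Qs = 480 + 18P.
Equating demand and supply, 750 - 9P = 480 + 18P gives 27P = 270, so P* = 10.
From the demand curve, Q* = 750 - 9(10) = 660.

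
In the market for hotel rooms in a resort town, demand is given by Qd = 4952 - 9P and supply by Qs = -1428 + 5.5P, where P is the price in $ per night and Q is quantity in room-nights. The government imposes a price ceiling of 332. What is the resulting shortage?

Shortage = 1566

At P = 332: Qd = 1964 and Qs = 398.
Shortage = Qd - Qs = 1964 - 398 = 1566.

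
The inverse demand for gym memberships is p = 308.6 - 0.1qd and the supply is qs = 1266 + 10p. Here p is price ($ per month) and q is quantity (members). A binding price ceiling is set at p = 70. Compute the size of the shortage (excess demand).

Shortage = 420

Solving each curve for q: qd = 3086 - 10p.
At p = 70: qd = 2386 and qs = 1966.
Shortage = qd - qs = 2386 - 1966 = 420.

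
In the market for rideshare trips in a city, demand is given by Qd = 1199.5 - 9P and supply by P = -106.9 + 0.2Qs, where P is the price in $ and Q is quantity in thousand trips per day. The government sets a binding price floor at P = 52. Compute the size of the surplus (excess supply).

Rewriting in direct form: Qs = 534.5 + 5P.
At P = 52: Qd = 731.5 and Qs = 794.5.
Surplus = Qs - Qd = 794.5 - 731.5 = 63.

Surplus = 63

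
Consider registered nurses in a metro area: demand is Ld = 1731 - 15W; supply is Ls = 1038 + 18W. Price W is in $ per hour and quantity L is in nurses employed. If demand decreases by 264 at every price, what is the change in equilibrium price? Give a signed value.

Equating demand and supply, 1731 - 15W = 1038 + 18W gives 33W = 693, so W* = 21.
Substitute back: L* = 1731 - 15(21) = 1416.
After the shift, demand is Ld = 1467 - 15W.
New equilibrium: 429 = 33W, so W = 13 and L = 1272.
ΔW = 13 - 21 = -8.

ΔW = -8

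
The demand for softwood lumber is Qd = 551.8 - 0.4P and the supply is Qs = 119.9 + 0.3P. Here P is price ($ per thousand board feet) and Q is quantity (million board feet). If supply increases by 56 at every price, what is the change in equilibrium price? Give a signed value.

Set Qd = Qs: 551.8 - 0.4P = 119.9 + 0.3P, so 431.9 = 0.7P and P* = 617.
From the demand curve, Q* = 551.8 - 0.4(617) = 305.
After the shift, supply is Qs = 175.9 + 0.3P.
Re-solving, 0.7P = 375.9 gives P = 537 and Q = 337.
ΔP = 537 - 617 = -80.

ΔP = -80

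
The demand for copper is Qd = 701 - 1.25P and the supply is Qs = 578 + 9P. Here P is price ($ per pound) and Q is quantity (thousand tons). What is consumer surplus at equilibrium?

The market clears where 701 - 1.25P = 578 + 9P. Rearranging, 10.25P = 123, hence P* = 12.
Plugging P* into demand: Q* = 701 - 1.25(12) = 686.
Demand choke price (Qd = 0): P = 701/1.25 = 560.8. Consumer surplus = ½ × (560.8 - 12) × 686 = 188238.4.

Consumer surplus = 188238.4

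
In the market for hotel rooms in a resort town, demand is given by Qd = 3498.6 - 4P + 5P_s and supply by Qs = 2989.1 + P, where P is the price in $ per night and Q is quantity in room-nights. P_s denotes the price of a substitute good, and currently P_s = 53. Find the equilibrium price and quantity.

P* = 154.9, Q* = 3144

With P_s = 53, demand is Qd = 3763.6 - 4P.
Set Qd = Qs: 3763.6 - 4P = 2989.1 + P, so 774.5 = 5P and P* = 154.9.
Substitute back: Q* = 3763.6 - 4(154.9) = 3144.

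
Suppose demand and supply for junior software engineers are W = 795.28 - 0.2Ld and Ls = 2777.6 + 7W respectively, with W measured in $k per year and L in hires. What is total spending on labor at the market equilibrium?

Rewriting in direct form: Ld = 3976.4 - 5W.
Set Ld = Ls: 3976.4 - 5W = 2777.6 + 7W, so 1198.8 = 12W and W* = 99.9.
Substitute back: L* = 3976.4 - 5(99.9) = 3476.9.
Total spending on labor = W* × L* = 99.9 × 3476.9 = 347342.31.

Total spending on labor = 347342.31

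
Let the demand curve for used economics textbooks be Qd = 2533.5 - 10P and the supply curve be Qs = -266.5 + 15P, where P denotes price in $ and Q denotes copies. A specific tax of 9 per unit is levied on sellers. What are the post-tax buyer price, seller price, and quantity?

P_b = 117.4, P_s = 108.4, Q = 1359.5

Sellers keep P_s = P_b - 9 per unit, so supply in terms of the buyer price is Qs = -401.5 + 15P_b.
Set Qd = Qs: 2533.5 - 10P_b = -401.5 + 15P_b, so 2935 = 25P_b and P_b = 117.4.
So P_s = 108.4 and the quantity traded is Q = 2533.5 - 10(117.4) = 1359.5.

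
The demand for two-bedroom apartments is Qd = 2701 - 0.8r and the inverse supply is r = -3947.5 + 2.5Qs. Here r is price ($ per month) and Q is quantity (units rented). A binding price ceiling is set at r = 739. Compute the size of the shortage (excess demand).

Solving each curve for Q: Qs = 1579 + 0.4r.
Evaluating both curves at the ceiling price 739 gives Qd = 2109.8, Qs = 1874.6.
Shortage = Qd - Qs = 2109.8 - 1874.6 = 235.2.

Shortage = 235.2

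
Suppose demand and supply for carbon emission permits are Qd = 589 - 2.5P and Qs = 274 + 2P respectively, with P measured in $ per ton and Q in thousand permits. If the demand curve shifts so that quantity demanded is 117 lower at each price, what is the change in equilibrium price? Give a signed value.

The market clears where 589 - 2.5P = 274 + 2P. Rearranging, 4.5P = 315, hence P* = 70.
Plugging P* into demand: Q* = 589 - 2.5(70) = 414.
After the shift, demand is Qd = 472 - 2.5P.
Re-solving, 4.5P = 198 gives P = 44 and Q = 362.
ΔP = 44 - 70 = -26.

ΔP = -26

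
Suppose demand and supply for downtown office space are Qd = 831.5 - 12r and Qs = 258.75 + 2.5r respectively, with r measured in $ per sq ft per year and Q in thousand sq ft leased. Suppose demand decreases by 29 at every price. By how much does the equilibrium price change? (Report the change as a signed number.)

Δr = -2

At equilibrium Qd = Qs, so 831.5 - 12r = 258.75 + 2.5r; collecting terms, 572.75 = 14.5r and r* = 39.5.
Then Q* = 831.5 - 12(39.5) = 357.5.
After the shift, demand is Qd = 802.5 - 12r.
The new intersection has 543.75 = 14.5r, i.e. r = 37.5, Q = 352.5.
Δr = 37.5 - 39.5 = -2.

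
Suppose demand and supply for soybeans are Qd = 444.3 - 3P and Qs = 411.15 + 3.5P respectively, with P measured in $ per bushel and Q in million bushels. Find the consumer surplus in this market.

Set Qd = Qs: 444.3 - 3P = 411.15 + 3.5P, so 33.15 = 6.5P and P* = 5.1.
Then Q* = 444.3 - 3(5.1) = 429.
Demand choke price (Qd = 0): P = 444.3/3 = 148.1. Consumer surplus = ½ × (148.1 - 5.1) × 429 = 30673.5.

Consumer surplus = 30673.5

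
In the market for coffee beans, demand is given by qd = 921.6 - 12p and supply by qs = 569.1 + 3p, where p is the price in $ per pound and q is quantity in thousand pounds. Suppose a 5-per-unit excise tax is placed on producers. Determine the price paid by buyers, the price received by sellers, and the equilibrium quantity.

p_b = 24.5, p_s = 19.5, q = 627.6

With a tax of 5 on producers, they supply based on the net price p_s = p_b - 5, so qs = 554.1 + 3p_b.
Market clearing requires 921.6 - 12p_b = 554.1 + 3p_b; hence 367.5 = 15p_b and p_b = 24.5.
So p_s = 19.5 and the quantity traded is q = 921.6 - 12(24.5) = 627.6.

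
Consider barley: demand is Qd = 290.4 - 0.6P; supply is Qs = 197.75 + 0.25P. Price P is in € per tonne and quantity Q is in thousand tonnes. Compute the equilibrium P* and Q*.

P* = 109, Q* = 225

Set Qd = Qs: 290.4 - 0.6P = 197.75 + 0.25P, so 92.65 = 0.85P and P* = 109.
From the demand curve, Q* = 290.4 - 0.6(109) = 225.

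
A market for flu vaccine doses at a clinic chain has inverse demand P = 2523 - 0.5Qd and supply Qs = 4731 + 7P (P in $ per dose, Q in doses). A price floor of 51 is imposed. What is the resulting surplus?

In direct form, Qd = 5046 - 2P.
Evaluating both curves at the floor price 51 gives Qd = 4944, Qs = 5088.
Surplus = Qs - Qd = 5088 - 4944 = 144.

Surplus = 144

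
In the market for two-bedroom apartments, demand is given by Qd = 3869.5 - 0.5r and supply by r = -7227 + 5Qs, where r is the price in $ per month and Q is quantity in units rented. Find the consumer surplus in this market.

Consumer surplus = 4571044

In direct form, Qs = 1445.4 + 0.2r.
The market clears where 3869.5 - 0.5r = 1445.4 + 0.2r. Rearranging, 0.7r = 2424.1, hence r* = 3463.
Plugging r* into demand: Q* = 3869.5 - 0.5(3463) = 2138.
Demand choke price (Qd = 0): r = 3869.5/0.5 = 7739. Consumer surplus = ½ × (7739 - 3463) × 2138 = 4571044.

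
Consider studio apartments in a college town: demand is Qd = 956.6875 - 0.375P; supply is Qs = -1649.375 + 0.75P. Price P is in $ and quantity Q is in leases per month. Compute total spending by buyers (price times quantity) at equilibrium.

Set Qd = Qs: 956.6875 - 0.375P = -1649.375 + 0.75P, so 2606.0625 = 1.125P and P* = 2316.5.
Substitute back: Q* = 956.6875 - 0.375(2316.5) = 88.
Total spending by buyers = P* × Q* = 2316.5 × 88 = 203852.

Total spending by buyers = 203852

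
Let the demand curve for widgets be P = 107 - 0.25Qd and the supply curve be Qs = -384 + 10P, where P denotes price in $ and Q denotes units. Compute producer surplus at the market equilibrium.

Solving each curve for Q: Qd = 428 - 4P.
At equilibrium Qd = Qs, so 428 - 4P = -384 + 10P; collecting terms, 812 = 14P and P* = 58.
Then Q* = 428 - 4(58) = 196.
Supply choke price (Qs = 0): P = 38.4. Producer surplus = ½ × (58 - 38.4) × 196 = 1920.8.

Producer surplus = 1920.8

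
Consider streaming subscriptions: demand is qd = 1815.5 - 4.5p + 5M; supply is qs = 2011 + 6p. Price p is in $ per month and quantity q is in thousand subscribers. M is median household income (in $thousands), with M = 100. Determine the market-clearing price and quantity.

p* = 29, q* = 2185

With M = 100, demand is qd = 2315.5 - 4.5p.
At equilibrium qd = qs, so 2315.5 - 4.5p = 2011 + 6p; collecting terms, 304.5 = 10.5p and p* = 29.
Plugging p* into demand: q* = 2315.5 - 4.5(29) = 2185.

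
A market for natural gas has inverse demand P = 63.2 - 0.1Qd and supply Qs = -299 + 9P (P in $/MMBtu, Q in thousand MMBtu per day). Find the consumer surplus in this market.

Solving each curve for Q: Qd = 632 - 10P.
Equating demand and supply, 632 - 10P = -299 + 9P gives 19P = 931, so P* = 49.
From the demand curve, Q* = 632 - 10(49) = 142.
Demand choke price (Qd = 0): P = 632/10 = 63.2. Consumer surplus = ½ × (63.2 - 49) × 142 = 1008.2.

Consumer surplus = 1008.2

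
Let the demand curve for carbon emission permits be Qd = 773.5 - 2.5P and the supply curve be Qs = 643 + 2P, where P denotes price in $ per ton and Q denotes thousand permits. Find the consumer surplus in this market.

Equating demand and supply, 773.5 - 2.5P = 643 + 2P gives 4.5P = 130.5, so P* = 29.
Substitute back: Q* = 773.5 - 2.5(29) = 701.
Demand choke price (Qd = 0): P = 773.5/2.5 = 309.4. Consumer surplus = ½ × (309.4 - 29) × 701 = 98280.2.

Consumer surplus = 98280.2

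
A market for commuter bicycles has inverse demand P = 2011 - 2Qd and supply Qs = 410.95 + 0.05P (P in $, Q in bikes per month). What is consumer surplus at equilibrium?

Consumer surplus = 216225

Rewriting in direct form: Qd = 1005.5 - 0.5P.
Set Qd = Qs: 1005.5 - 0.5P = 410.95 + 0.05P, so 594.55 = 0.55P and P* = 1081.
Then Q* = 1005.5 - 0.5(1081) = 465.
Demand choke price (Qd = 0): P = 1005.5/0.5 = 2011. Consumer surplus = ½ × (2011 - 1081) × 465 = 216225.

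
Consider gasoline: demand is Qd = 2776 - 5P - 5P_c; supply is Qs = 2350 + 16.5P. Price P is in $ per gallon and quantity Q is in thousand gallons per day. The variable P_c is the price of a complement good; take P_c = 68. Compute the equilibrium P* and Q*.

With P_c = 68, demand is Qd = 2436 - 5P.
At equilibrium Qd = Qs, so 2436 - 5P = 2350 + 16.5P; collecting terms, 86 = 21.5P and P* = 4.
Plugging P* into demand: Q* = 2436 - 5(4) = 2416.

P* = 4, Q* = 2416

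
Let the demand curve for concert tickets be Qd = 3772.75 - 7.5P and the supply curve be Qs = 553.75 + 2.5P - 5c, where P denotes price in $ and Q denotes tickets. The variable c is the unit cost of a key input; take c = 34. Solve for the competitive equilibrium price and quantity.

P* = 338.9, Q* = 1231

With c = 34, supply is Qs = 383.75 + 2.5P.
At equilibrium Qd = Qs, so 3772.75 - 7.5P = 383.75 + 2.5P; collecting terms, 3389 = 10P and P* = 338.9.
Then Q* = 3772.75 - 7.5(338.9) = 1231.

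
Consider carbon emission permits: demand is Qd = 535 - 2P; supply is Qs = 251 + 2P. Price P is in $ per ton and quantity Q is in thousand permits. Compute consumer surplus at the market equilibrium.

Consumer surplus = 38612.25

Equating demand and supply, 535 - 2P = 251 + 2P gives 4P = 284, so P* = 71.
Substitute back: Q* = 535 - 2(71) = 393.
Demand choke price (Qd = 0): P = 535/2 = 267.5. Consumer surplus = ½ × (267.5 - 71) × 393 = 38612.25.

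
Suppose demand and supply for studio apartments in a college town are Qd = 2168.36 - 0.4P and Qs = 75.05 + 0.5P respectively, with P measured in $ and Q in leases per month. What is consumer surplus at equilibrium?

Consumer surplus = 1915805

Equating demand and supply, 2168.36 - 0.4P = 75.05 + 0.5P gives 0.9P = 2093.31, so P* = 2325.9.
From the demand curve, Q* = 2168.36 - 0.4(2325.9) = 1238.
Demand choke price (Qd = 0): P = 2168.36/0.4 = 5420.9. Consumer surplus = ½ × (5420.9 - 2325.9) × 1238 = 1915805.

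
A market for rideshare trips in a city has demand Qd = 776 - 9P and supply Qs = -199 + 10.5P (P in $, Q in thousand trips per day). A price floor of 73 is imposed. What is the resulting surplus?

At P = 73: Qd = 119 and Qs = 567.5.
Surplus = Qs - Qd = 567.5 - 119 = 448.5.

Surplus = 448.5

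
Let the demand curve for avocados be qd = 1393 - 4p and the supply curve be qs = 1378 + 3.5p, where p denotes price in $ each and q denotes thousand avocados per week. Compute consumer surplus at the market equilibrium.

Consumer surplus = 239778.125

The market clears where 1393 - 4p = 1378 + 3.5p. Rearranging, 7.5p = 15, hence p* = 2.
Substitute back: q* = 1393 - 4(2) = 1385.
Demand choke price (qd = 0): p = 1393/4 = 348.25. Consumer surplus = ½ × (348.25 - 2) × 1385 = 239778.125.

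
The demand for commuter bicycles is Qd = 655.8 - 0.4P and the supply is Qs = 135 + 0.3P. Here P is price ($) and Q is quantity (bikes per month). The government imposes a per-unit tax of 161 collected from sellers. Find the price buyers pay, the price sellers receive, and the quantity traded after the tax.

P_b = 813, P_s = 652, Q = 330.6

The tax drives a wedge P_b - P_s = 161. Substituting P_s = P_b - 161 into supply: Qs = 86.7 + 0.3P_b.
Equate demand and the shifted supply: 655.8 - 0.4P_b = 86.7 + 0.3P_b, giving 0.7P_b = 569.1, so P_b = 813.
So P_s = 652 and the quantity traded is Q = 655.8 - 0.4(813) = 330.6.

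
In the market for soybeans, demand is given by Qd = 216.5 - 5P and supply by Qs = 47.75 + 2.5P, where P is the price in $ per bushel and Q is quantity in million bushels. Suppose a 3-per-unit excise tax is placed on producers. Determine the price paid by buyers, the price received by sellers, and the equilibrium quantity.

P_b = 23.5, P_s = 20.5, Q = 99

The tax drives a wedge P_b - P_s = 3. Substituting P_s = P_b - 3 into supply: Qs = 40.25 + 2.5P_b.
Set Qd = Qs: 216.5 - 5P_b = 40.25 + 2.5P_b, so 176.25 = 7.5P_b and P_b = 23.5.
Then P_s = 23.5 - 3 = 20.5 and Q = 216.5 - 5(23.5) = 99.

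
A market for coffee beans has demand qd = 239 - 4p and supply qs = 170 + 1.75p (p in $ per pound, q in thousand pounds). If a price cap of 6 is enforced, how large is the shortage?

Shortage = 34.5

Evaluating both curves at the ceiling price 6 gives qd = 215, qs = 180.5.
Shortage = qd - qs = 215 - 180.5 = 34.5.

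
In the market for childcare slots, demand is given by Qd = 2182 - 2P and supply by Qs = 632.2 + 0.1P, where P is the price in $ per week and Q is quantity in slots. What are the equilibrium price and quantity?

P* = 738, Q* = 706

The market clears where 2182 - 2P = 632.2 + 0.1P. Rearranging, 2.1P = 1549.8, hence P* = 738.
Then Q* = 2182 - 2(738) = 706.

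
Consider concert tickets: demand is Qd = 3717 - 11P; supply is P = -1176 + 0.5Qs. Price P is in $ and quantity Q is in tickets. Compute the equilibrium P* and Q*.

In direct form, Qs = 2352 + 2P.
The market clears where 3717 - 11P = 2352 + 2P. Rearranging, 13P = 1365, hence P* = 105.
Plugging P* into demand: Q* = 3717 - 11(105) = 2562.

P* = 105, Q* = 2562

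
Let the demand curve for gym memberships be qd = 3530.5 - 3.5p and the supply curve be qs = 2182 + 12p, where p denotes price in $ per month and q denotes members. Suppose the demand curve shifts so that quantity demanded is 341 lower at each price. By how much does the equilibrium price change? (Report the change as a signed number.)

Δp = -22

Equating demand and supply, 3530.5 - 3.5p = 2182 + 12p gives 15.5p = 1348.5, so p* = 87.
Then q* = 3530.5 - 3.5(87) = 3226.
After the shift, demand is qd = 3189.5 - 3.5p.
New equilibrium: 1007.5 = 15.5p, so p = 65 and q = 2962.
Δp = 65 - 87 = -22.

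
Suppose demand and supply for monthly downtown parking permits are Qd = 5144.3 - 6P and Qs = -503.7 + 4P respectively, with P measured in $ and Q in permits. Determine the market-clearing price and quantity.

Equating demand and supply, 5144.3 - 6P = -503.7 + 4P gives 10P = 5648, so P* = 564.8.
Substitute back: Q* = 5144.3 - 6(564.8) = 1755.5.

P* = 564.8, Q* = 1755.5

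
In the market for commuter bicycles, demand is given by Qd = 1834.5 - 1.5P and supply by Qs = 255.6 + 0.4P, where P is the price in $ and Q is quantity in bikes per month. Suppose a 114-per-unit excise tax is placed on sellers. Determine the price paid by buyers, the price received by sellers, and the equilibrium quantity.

The tax drives a wedge P_b - P_s = 114. Substituting P_s = P_b - 114 into supply: Qs = 210 + 0.4P_b.
Equate demand and the shifted supply: 1834.5 - 1.5P_b = 210 + 0.4P_b, giving 1.9P_b = 1624.5, so P_b = 855.
So P_s = 741 and the quantity traded is Q = 1834.5 - 1.5(855) = 552.

P_b = 855, P_s = 741, Q = 552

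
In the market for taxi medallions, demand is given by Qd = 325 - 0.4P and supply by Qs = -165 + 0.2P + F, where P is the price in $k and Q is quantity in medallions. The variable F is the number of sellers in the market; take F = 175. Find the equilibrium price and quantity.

P* = 525, Q* = 115

With F = 175, supply is Qs = 10 + 0.2P.
At equilibrium Qd = Qs, so 325 - 0.4P = 10 + 0.2P; collecting terms, 315 = 0.6P and P* = 525.
Then Q* = 325 - 0.4(525) = 115.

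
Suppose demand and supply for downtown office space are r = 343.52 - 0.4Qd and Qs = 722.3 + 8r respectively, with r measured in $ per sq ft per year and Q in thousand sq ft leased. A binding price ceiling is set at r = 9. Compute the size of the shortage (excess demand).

Shortage = 42

In direct form, Qd = 858.8 - 2.5r.
With r fixed at 9, quantity demanded is 836.3 and quantity supplied is 794.3.
Shortage = Qd - Qs = 836.3 - 794.3 = 42.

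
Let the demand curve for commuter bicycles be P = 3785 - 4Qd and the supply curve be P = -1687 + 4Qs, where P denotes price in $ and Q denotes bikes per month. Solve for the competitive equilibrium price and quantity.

P* = 1049, Q* = 684

Solving each curve for Q: Qd = 946.25 - 0.25P and Qs = 421.75 + 0.25P.
Set Qd = Qs: 946.25 - 0.25P = 421.75 + 0.25P, so 524.5 = 0.5P and P* = 1049.
Plugging P* into demand: Q* = 946.25 - 0.25(1049) = 684.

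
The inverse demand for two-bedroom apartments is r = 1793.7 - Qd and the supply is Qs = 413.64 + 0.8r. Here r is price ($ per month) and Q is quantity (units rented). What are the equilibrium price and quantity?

Rewriting in direct form: Qd = 1793.7 - r.
Set Qd = Qs: 1793.7 - r = 413.64 + 0.8r, so 1380.06 = 1.8r and r* = 766.7.
Then Q* = 1793.7 - 766.7 = 1027.

r* = 766.7, Q* = 1027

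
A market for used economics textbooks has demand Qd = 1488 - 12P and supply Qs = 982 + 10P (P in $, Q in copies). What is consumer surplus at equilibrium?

At equilibrium Qd = Qs, so 1488 - 12P = 982 + 10P; collecting terms, 506 = 22P and P* = 23.
Plugging P* into demand: Q* = 1488 - 12(23) = 1212.
Demand choke price (Qd = 0): P = 1488/12 = 124. Consumer surplus = ½ × (124 - 23) × 1212 = 61206.

Consumer surplus = 61206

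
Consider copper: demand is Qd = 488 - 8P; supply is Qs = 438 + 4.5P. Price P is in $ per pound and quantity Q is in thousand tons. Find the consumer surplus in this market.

The market clears where 488 - 8P = 438 + 4.5P. Rearranging, 12.5P = 50, hence P* = 4.
From the demand curve, Q* = 488 - 8(4) = 456.
Demand choke price (Qd = 0): P = 488/8 = 61. Consumer surplus = ½ × (61 - 4) × 456 = 12996.

Consumer surplus = 12996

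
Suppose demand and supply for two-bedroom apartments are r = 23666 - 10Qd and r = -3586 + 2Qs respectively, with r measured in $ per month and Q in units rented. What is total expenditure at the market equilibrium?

Total expenditure = 2171076

In direct form, Qd = 2366.6 - 0.1r and Qs = 1793 + 0.5r.
At equilibrium Qd = Qs, so 2366.6 - 0.1r = 1793 + 0.5r; collecting terms, 573.6 = 0.6r and r* = 956.
Then Q* = 2366.6 - 0.1(956) = 2271.
Total expenditure = r* × Q* = 956 × 2271 = 2171076.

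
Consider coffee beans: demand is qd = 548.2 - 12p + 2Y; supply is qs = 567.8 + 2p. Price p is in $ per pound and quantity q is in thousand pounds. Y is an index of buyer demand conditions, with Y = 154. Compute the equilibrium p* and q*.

With Y = 154, demand is qd = 856.2 - 12p.
At equilibrium qd = qs, so 856.2 - 12p = 567.8 + 2p; collecting terms, 288.4 = 14p and p* = 20.6.
Substitute back: q* = 856.2 - 12(20.6) = 609.

p* = 20.6, q* = 609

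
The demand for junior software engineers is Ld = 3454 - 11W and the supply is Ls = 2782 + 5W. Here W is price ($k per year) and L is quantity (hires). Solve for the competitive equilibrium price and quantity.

W* = 42, L* = 2992

The market clears where 3454 - 11W = 2782 + 5W. Rearranging, 16W = 672, hence W* = 42.
Substitute back: L* = 3454 - 11(42) = 2992.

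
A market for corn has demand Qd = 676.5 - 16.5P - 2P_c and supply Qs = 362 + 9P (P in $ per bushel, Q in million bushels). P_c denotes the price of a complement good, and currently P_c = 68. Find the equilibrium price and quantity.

With P_c = 68, demand is Qd = 540.5 - 16.5P.
Equating demand and supply, 540.5 - 16.5P = 362 + 9P gives 25.5P = 178.5, so P* = 7.
Substitute back: Q* = 540.5 - 16.5(7) = 425.

P* = 7, Q* = 425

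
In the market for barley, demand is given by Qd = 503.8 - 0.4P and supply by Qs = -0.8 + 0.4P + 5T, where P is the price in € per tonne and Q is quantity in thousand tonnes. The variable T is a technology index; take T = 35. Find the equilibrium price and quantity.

P* = 412, Q* = 339

With T = 35, supply is Qs = 174.2 + 0.4P.
The market clears where 503.8 - 0.4P = 174.2 + 0.4P. Rearranging, 0.8P = 329.6, hence P* = 412.
Substitute back: Q* = 503.8 - 0.4(412) = 339.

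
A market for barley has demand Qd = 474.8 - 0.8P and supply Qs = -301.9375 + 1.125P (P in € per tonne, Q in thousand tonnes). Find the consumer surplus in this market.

The market clears where 474.8 - 0.8P = -301.9375 + 1.125P. Rearranging, 1.925P = 776.7375, hence P* = 403.5.
Plugging P* into demand: Q* = 474.8 - 0.8(403.5) = 152.
Demand choke price (Qd = 0): P = 474.8/0.8 = 593.5. Consumer surplus = ½ × (593.5 - 403.5) × 152 = 14440.

Consumer surplus = 14440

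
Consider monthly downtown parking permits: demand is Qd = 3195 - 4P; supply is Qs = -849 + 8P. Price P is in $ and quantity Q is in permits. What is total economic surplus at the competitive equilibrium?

Total surplus = 639639.1875

At equilibrium Qd = Qs, so 3195 - 4P = -849 + 8P; collecting terms, 4044 = 12P and P* = 337.
From the demand curve, Q* = 3195 - 4(337) = 1847.
Demand choke price = 798.75; supply choke price = 106.125. CS = ½(798.75 - 337)(1847) = 426426.125; PS = ½(337 - 106.125)(1847) = 213213.0625. Total surplus = 639639.1875.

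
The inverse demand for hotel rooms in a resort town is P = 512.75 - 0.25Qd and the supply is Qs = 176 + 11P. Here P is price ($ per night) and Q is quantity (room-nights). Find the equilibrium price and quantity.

P* = 125, Q* = 1551

Inverting to quantity form: Qd = 2051 - 4P.
The market clears where 2051 - 4P = 176 + 11P. Rearranging, 15P = 1875, hence P* = 125.
Substitute back: Q* = 2051 - 4(125) = 1551.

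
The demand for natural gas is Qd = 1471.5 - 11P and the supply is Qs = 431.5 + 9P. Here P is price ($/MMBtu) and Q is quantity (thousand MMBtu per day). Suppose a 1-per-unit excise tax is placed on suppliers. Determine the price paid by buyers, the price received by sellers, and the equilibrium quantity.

The tax drives a wedge P_b - P_s = 1. Substituting P_s = P_b - 1 into supply: Qs = 422.5 + 9P_b.
Set Qd = Qs: 1471.5 - 11P_b = 422.5 + 9P_b, so 1049 = 20P_b and P_b = 52.45.
So P_s = 51.45 and the quantity traded is Q = 1471.5 - 11(52.45) = 894.55.

P_b = 52.45, P_s = 51.45, Q = 894.55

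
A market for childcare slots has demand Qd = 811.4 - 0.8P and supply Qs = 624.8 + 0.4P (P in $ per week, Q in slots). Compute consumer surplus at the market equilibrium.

Consumer surplus = 294980.625

Set Qd = Qs: 811.4 - 0.8P = 624.8 + 0.4P, so 186.6 = 1.2P and P* = 155.5.
From the demand curve, Q* = 811.4 - 0.8(155.5) = 687.
Demand choke price (Qd = 0): P = 811.4/0.8 = 1014.25. Consumer surplus = ½ × (1014.25 - 155.5) × 687 = 294980.625.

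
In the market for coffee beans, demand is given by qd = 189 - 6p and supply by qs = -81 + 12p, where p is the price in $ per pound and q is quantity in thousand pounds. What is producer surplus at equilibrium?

Producer surplus = 408.375

Equating demand and supply, 189 - 6p = -81 + 12p gives 18p = 270, so p* = 15.
From the demand curve, q* = 189 - 6(15) = 99.
Supply choke price (qs = 0): p = 6.75. Producer surplus = ½ × (15 - 6.75) × 99 = 408.375.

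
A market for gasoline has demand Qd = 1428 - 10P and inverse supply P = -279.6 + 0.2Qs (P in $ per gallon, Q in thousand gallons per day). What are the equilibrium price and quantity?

P* = 2, Q* = 1408

Rewriting in direct form: Qs = 1398 + 5P.
Set Qd = Qs: 1428 - 10P = 1398 + 5P, so 30 = 15P and P* = 2.
From the demand curve, Q* = 1428 - 10(2) = 1408.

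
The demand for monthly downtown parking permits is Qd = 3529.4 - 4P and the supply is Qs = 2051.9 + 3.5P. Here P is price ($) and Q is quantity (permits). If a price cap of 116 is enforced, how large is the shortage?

With P fixed at 116, quantity demanded is 3065.4 and quantity supplied is 2457.9.
Shortage = Qd - Qs = 3065.4 - 2457.9 = 607.5.

Shortage = 607.5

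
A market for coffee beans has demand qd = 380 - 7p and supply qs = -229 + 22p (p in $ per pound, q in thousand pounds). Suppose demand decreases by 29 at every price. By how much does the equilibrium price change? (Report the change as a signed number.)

Δp = -1

At equilibrium qd = qs, so 380 - 7p = -229 + 22p; collecting terms, 609 = 29p and p* = 21.
Substitute back: q* = 380 - 7(21) = 233.
After the shift, demand is qd = 351 - 7p.
New equilibrium: 580 = 29p, so p = 20 and q = 211.
Δp = 20 - 21 = -1.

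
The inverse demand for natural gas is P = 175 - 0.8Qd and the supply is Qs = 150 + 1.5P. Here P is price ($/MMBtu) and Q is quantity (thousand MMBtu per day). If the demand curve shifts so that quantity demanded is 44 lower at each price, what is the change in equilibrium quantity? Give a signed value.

In direct form, Qd = 218.75 - 1.25P.
Set Qd = Qs: 218.75 - 1.25P = 150 + 1.5P, so 68.75 = 2.75P and P* = 25.
Then Q* = 218.75 - 1.25(25) = 187.5.
After the shift, demand is Qd = 174.75 - 1.25P.
New equilibrium: 24.75 = 2.75P, so P = 9 and Q = 163.5.
ΔQ = 163.5 - 187.5 = -24.

ΔQ = -24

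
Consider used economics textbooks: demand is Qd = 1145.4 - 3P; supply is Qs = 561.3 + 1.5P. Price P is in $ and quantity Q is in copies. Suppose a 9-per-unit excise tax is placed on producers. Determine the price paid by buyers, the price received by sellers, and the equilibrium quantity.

P_b = 132.8, P_s = 123.8, Q = 747

With a tax of 9 on producers, they supply based on the net price P_s = P_b - 9, so Qs = 547.8 + 1.5P_b.
Equate demand and the shifted supply: 1145.4 - 3P_b = 547.8 + 1.5P_b, giving 4.5P_b = 597.6, so P_b = 132.8.
Then P_s = 132.8 - 9 = 123.8 and Q = 1145.4 - 3(132.8) = 747.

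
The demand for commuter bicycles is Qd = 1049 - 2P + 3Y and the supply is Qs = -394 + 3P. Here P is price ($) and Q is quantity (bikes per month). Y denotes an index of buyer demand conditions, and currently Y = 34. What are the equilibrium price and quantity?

P* = 309, Q* = 533

With Y = 34, demand is Qd = 1151 - 2P.
Set Qd = Qs: 1151 - 2P = -394 + 3P, so 1545 = 5P and P* = 309.
Then Q* = 1151 - 2(309) = 533.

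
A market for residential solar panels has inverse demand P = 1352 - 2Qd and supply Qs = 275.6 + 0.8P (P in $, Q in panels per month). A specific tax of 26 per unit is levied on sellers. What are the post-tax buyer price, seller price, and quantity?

Solving each curve for Q: Qd = 676 - 0.5P.
The tax drives a wedge P_b - P_s = 26. Substituting P_s = P_b - 26 into supply: Qs = 254.8 + 0.8P_b.
Set Qd = Qs: 676 - 0.5P_b = 254.8 + 0.8P_b, so 421.2 = 1.3P_b and P_b = 324.
So P_s = 298 and the quantity traded is Q = 676 - 0.5(324) = 514.

P_b = 324, P_s = 298, Q = 514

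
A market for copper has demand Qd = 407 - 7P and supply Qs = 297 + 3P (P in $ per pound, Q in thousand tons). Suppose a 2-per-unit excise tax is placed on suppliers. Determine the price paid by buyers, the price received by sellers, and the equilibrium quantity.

P_b = 11.6, P_s = 9.6, Q = 325.8

The tax drives a wedge P_b - P_s = 2. Substituting P_s = P_b - 2 into supply: Qs = 291 + 3P_b.
Market clearing requires 407 - 7P_b = 291 + 3P_b; hence 116 = 10P_b and P_b = 11.6.
So P_s = 9.6 and the quantity traded is Q = 407 - 7(11.6) = 325.8.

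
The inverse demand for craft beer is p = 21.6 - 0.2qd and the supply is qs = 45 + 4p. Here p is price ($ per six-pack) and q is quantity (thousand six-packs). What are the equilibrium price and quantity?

Rewriting in direct form: qd = 108 - 5p.
Set qd = qs: 108 - 5p = 45 + 4p, so 63 = 9p and p* = 7.
Substitute back: q* = 108 - 5(7) = 73.

p* = 7, q* = 73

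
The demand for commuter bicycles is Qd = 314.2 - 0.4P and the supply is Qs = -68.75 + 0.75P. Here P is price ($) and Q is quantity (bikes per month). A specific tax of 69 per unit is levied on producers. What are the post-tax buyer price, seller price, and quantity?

P_b = 378, P_s = 309, Q = 163

The tax drives a wedge P_b - P_s = 69. Substituting P_s = P_b - 69 into supply: Qs = -120.5 + 0.75P_b.
Equate demand and the shifted supply: 314.2 - 0.4P_b = -120.5 + 0.75P_b, giving 1.15P_b = 434.7, so P_b = 378.
So P_s = 309 and the quantity traded is Q = 314.2 - 0.4(378) = 163.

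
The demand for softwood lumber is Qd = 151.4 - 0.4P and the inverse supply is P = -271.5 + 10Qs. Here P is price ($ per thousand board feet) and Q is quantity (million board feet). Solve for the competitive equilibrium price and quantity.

P* = 248.5, Q* = 52

Inverting to quantity form: Qs = 27.15 + 0.1P.
The market clears where 151.4 - 0.4P = 27.15 + 0.1P. Rearranging, 0.5P = 124.25, hence P* = 248.5.
Plugging P* into demand: Q* = 151.4 - 0.4(248.5) = 52.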